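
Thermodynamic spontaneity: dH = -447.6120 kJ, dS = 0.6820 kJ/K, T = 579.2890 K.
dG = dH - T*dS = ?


T*dS = 579.2890 * 0.6820 = 395.0751 kJ
dG = -447.6120 - 395.0751 = -842.6871 kJ (spontaneous)

dG = -842.6871 kJ, spontaneous


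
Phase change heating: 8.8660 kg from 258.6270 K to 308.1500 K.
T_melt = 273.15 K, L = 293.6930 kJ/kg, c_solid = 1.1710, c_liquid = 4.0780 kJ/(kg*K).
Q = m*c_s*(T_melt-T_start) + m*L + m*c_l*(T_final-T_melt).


Q1 (sensible, solid) = 8.8660 * 1.1710 * 14.5230 = 150.7790 kJ
Q2 (latent) = 8.8660 * 293.6930 = 2603.8821 kJ
Q3 (sensible, liquid) = 8.8660 * 4.0780 * 35.0000 = 1265.4442 kJ
Q_total = 4020.1054 kJ

4020.1054 kJ


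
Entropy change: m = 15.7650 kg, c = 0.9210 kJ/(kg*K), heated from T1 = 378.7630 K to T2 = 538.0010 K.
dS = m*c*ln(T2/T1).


T2/T1 = 1.4204
ln(T2/T1) = 0.3509
dS = 15.7650 * 0.9210 * 0.3509 = 5.0956 kJ/K

5.0956 kJ/K


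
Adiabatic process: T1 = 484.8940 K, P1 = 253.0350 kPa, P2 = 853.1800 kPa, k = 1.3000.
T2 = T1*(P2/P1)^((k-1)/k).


(k-1)/k = 0.2308
(P2/P1)^exp = 1.3238
T2 = 484.8940 * 1.3238 = 641.8901 K

641.8901 K


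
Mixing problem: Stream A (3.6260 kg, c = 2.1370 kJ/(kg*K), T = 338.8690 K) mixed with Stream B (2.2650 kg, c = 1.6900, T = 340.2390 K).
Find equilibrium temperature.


num = 3928.1991
den = 11.5766
Tf = 339.3220 K

339.3220 K


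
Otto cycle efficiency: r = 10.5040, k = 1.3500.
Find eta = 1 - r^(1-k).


r^(k-1) = 2.2776
eta = 1 - 1/2.2776 = 0.5609 = 56.0938%

56.0938%


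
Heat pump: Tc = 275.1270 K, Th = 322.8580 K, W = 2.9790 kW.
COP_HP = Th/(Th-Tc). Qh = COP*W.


COP = 322.8580 / 47.7310 = 6.7641
Qh = 6.7641 * 2.9790 = 20.1503 kW

COP = 6.7641, Qh = 20.1503 kW


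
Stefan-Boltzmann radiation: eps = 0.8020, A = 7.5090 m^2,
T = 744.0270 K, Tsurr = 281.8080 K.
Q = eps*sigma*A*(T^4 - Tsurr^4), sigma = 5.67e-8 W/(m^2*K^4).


T^4 = 3.0645e+11
Tsurr^4 = 6.3069e+09
Q = 0.8020 * 5.67e-8 * 7.5090 * 3.0014e+11 = 102485.6377 W

102485.6377 W


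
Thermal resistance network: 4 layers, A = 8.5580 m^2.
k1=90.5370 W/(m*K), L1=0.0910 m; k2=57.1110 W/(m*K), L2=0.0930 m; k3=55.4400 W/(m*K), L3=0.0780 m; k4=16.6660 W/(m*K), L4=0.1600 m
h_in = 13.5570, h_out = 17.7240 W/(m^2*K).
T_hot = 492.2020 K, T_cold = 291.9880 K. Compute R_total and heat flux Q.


R_conv_in = 1/(13.5570*8.5580) = 0.0086
R_1 = 0.0910/(90.5370*8.5580) = 0.0001
R_2 = 0.0930/(57.1110*8.5580) = 0.0002
R_3 = 0.0780/(55.4400*8.5580) = 0.0002
R_4 = 0.1600/(16.6660*8.5580) = 0.0011
R_conv_out = 1/(17.7240*8.5580) = 0.0066
R_total = 0.0168 K/W
Q = 200.2140 / 0.0168 = 11913.3787 W

R_total = 0.0168 K/W, Q = 11913.3787 W


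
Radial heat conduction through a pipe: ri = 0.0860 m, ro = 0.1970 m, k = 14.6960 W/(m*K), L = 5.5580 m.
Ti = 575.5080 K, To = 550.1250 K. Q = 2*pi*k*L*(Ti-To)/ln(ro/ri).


dT = 25.3830 K
ln(ro/ri) = 0.8289
Q = 2*pi*14.6960*5.5580*25.3830 / 0.8289 = 15716.6938 W

15716.6938 W


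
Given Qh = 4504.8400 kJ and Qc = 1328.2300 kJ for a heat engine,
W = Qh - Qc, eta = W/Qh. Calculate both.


W = 4504.8400 - 1328.2300 = 3176.6100 kJ
eta = 3176.6100 / 4504.8400 = 0.7052 = 70.5155%

W = 3176.6100 kJ, eta = 70.5155%


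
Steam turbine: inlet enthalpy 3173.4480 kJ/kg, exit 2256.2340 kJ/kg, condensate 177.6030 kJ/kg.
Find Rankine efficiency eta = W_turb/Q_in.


W = 917.2140 kJ/kg
Q_in = 2995.8450 kJ/kg
eta = 0.3062 = 30.6162%

eta = 30.6162%


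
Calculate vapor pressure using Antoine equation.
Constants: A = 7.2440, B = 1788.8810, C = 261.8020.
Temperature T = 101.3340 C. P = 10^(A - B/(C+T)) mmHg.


C+T = 363.1360
B/(C+T) = 4.9262
log10(P) = 7.2440 - 4.9262 = 2.3178
P = 10^2.3178 = 207.8733 mmHg

207.8733 mmHg


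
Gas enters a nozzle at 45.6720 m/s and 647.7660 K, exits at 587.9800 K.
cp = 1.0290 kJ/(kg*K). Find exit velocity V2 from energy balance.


dT = 59.7860 K
2*cp*1000*dT = 123039.5880
V1^2 = 2085.9316
V2 = sqrt(125125.5196) = 353.7309 m/s

353.7309 m/s


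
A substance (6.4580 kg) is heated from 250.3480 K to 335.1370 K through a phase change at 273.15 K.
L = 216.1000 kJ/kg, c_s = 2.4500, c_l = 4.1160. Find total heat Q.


Q1 (sensible, solid) = 6.4580 * 2.4500 * 22.8020 = 360.7755 kJ
Q2 (latent) = 6.4580 * 216.1000 = 1395.5738 kJ
Q3 (sensible, liquid) = 6.4580 * 4.1160 * 61.9870 = 1647.6844 kJ
Q_total = 3404.0337 kJ

3404.0337 kJ


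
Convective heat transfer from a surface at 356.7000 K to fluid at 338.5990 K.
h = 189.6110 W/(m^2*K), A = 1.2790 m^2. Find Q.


dT = 18.1010 K
Q = 189.6110 * 1.2790 * 18.1010 = 4389.7182 W

4389.7182 W


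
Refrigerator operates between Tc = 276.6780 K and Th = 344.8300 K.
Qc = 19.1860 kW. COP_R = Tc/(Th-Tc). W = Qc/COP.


COP = 276.6780 / 68.1520 = 4.0597
W = 19.1860 / 4.0597 = 4.7259 kW

COP = 4.0597, W = 4.7259 kW


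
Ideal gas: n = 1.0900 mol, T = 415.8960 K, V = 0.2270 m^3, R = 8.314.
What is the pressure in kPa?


P = nRT/V = 1.0900 * 8.314 * 415.8960 / 0.2270
= 3768.9577 / 0.2270 = 16603.3378 Pa = 16.6033 kPa

16.6033 kPa


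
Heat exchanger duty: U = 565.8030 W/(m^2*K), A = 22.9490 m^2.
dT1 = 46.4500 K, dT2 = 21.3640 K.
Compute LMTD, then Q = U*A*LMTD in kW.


LMTD = 32.2995 K
Q = 565.8030 * 22.9490 * 32.2995 = 419396.0591 W = 419.3961 kW

419.3961 kW


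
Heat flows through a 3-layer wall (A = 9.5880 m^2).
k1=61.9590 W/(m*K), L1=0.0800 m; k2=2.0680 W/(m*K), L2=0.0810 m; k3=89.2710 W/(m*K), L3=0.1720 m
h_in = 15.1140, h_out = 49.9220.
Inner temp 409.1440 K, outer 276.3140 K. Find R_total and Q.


R_conv_in = 1/(15.1140*9.5880) = 0.0069
R_1 = 0.0800/(61.9590*9.5880) = 0.0001
R_2 = 0.0810/(2.0680*9.5880) = 0.0041
R_3 = 0.1720/(89.2710*9.5880) = 0.0002
R_conv_out = 1/(49.9220*9.5880) = 0.0021
R_total = 0.0134 K/W
Q = 132.8300 / 0.0134 = 9904.8198 W

R_total = 0.0134 K/W, Q = 9904.8198 W


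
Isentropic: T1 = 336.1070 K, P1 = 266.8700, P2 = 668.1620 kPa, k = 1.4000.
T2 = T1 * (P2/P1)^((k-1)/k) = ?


(k-1)/k = 0.2857
(P2/P1)^exp = 1.2998
T2 = 336.1070 * 1.2998 = 436.8759 K

436.8759 K


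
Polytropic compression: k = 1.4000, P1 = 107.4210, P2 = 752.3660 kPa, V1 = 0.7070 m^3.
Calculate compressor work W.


(k-1)/k = 0.2857
(P2/P1)^exp = 1.7439
W = 3.5000 * 107.4210 * 0.7070 * (1.7439 - 1) = 197.7429 kJ

197.7429 kJ


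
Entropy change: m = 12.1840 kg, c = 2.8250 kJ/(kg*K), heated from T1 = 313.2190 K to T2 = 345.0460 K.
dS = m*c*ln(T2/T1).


T2/T1 = 1.1016
ln(T2/T1) = 0.0968
dS = 12.1840 * 2.8250 * 0.0968 = 3.3310 kJ/K

3.3310 kJ/K


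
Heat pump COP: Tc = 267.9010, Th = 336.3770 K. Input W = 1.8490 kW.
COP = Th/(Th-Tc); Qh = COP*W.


COP = 336.3770 / 68.4760 = 4.9123
Qh = 4.9123 * 1.8490 = 9.0829 kW

COP = 4.9123, Qh = 9.0829 kW


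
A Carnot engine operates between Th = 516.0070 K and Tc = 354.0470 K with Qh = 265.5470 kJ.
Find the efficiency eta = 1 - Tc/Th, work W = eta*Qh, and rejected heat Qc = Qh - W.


eta = 1 - 354.0470/516.0070 = 0.3139
W = 0.3139 * 265.5470 = 83.3477 kJ
Qc = 265.5470 - 83.3477 = 182.1993 kJ

eta = 31.3872%, W = 83.3477 kJ, Qc = 182.1993 kJ


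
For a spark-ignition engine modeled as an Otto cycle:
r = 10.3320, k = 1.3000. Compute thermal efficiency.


r^(k-1) = 2.0149
eta = 1 - 1/2.0149 = 0.5037 = 50.3700%

50.3700%


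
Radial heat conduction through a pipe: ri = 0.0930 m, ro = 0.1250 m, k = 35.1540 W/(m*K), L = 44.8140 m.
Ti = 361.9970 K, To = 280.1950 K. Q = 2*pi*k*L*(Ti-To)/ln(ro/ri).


dT = 81.8020 K
ln(ro/ri) = 0.2957
Q = 2*pi*35.1540*44.8140*81.8020 / 0.2957 = 2738167.4543 W

2738167.4543 W


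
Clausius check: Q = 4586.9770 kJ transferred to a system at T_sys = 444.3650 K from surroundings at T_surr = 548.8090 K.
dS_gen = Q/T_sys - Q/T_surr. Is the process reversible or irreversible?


dS_sys = 4586.9770/444.3650 = 10.3225 kJ/K
dS_surr = -4586.9770/548.8090 = -8.3581 kJ/K
dS_gen = 10.3225 - 8.3581 = 1.9645 kJ/K (irreversible)

dS_gen = 1.9645 kJ/K, irreversible


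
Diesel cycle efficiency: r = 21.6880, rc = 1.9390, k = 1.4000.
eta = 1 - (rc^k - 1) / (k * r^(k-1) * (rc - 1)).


r^(k-1) = 3.4236
rc^k = 2.5270
eta = 0.6607 = 66.0716%

66.0716%


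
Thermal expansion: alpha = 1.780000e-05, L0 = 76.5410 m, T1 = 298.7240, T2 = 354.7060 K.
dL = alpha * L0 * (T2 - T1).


dT = 55.9820 K
dL = 1.780000e-05 * 76.5410 * 55.9820 = 0.076272 m
L_final = 76.617272 m

dL = 0.076272 m


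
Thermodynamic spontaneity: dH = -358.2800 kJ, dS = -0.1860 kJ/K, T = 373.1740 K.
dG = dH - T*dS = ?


T*dS = 373.1740 * -0.1860 = -69.4104 kJ
dG = -358.2800 + 69.4104 = -288.8696 kJ (spontaneous)

dG = -288.8696 kJ, spontaneous


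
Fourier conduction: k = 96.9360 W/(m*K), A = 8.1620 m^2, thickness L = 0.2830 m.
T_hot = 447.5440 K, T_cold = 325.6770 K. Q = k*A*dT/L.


dT = 121.8670 K
Q = 96.9360 * 8.1620 * 121.8670 / 0.2830 = 340707.2460 W

340707.2460 W


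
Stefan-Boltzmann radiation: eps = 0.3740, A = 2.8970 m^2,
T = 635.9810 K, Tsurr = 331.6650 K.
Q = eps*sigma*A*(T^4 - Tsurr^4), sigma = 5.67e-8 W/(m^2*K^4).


T^4 = 1.6360e+11
Tsurr^4 = 1.2100e+10
Q = 0.3740 * 5.67e-8 * 2.8970 * 1.5150e+11 = 9306.9517 W

9306.9517 W


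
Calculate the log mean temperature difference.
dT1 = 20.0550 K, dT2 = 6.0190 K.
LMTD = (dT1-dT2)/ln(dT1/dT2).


dT1/dT2 = 3.3319
ln(dT1/dT2) = 1.2036
LMTD = 14.0360 / 1.2036 = 11.6621 K

11.6621 K


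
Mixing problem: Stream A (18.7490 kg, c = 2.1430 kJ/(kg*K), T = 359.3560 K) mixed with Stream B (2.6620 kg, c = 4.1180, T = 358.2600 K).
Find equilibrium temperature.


num = 18365.8909
den = 51.1412
Tf = 359.1211 K

359.1211 K


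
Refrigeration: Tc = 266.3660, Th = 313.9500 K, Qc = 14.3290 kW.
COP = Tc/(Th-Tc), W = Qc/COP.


COP = 266.3660 / 47.5840 = 5.5978
W = 14.3290 / 5.5978 = 2.5598 kW

COP = 5.5978, W = 2.5598 kW


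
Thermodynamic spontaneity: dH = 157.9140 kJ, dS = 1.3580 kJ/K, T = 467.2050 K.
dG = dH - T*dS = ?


T*dS = 467.2050 * 1.3580 = 634.4644 kJ
dG = 157.9140 - 634.4644 = -476.5504 kJ (spontaneous)

dG = -476.5504 kJ, spontaneous


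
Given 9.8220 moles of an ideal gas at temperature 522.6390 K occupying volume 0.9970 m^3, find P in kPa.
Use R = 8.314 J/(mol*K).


P = nRT/V = 9.8220 * 8.314 * 522.6390 / 0.9970
= 42678.7572 / 0.9970 = 42807.1787 Pa = 42.8072 kPa

42.8072 kPa


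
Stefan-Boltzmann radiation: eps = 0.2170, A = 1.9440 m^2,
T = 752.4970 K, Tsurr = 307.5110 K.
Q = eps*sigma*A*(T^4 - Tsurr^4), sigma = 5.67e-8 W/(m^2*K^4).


T^4 = 3.2064e+11
Tsurr^4 = 8.9422e+09
Q = 0.2170 * 5.67e-8 * 1.9440 * 3.1170e+11 = 7455.4570 W

7455.4570 W


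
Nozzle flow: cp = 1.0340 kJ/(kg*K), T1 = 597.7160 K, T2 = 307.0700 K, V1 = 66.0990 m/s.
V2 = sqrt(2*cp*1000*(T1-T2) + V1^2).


dT = 290.6460 K
2*cp*1000*dT = 601055.9280
V1^2 = 4369.0778
V2 = sqrt(605425.0058) = 778.0906 m/s

778.0906 m/s


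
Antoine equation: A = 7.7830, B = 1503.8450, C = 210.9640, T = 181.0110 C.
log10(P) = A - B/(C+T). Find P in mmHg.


C+T = 391.9750
B/(C+T) = 3.8366
log10(P) = 7.7830 - 3.8366 = 3.9464
P = 10^3.9464 = 8839.2626 mmHg

8839.2626 mmHg


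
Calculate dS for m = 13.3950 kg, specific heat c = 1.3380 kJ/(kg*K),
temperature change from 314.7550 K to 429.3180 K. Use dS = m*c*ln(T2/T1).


T2/T1 = 1.3640
ln(T2/T1) = 0.3104
dS = 13.3950 * 1.3380 * 0.3104 = 5.5632 kJ/K

5.5632 kJ/K


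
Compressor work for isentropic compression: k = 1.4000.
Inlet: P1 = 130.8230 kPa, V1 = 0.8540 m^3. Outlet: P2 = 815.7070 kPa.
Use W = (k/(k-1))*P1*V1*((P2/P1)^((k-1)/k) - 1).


(k-1)/k = 0.2857
(P2/P1)^exp = 1.6869
W = 3.5000 * 130.8230 * 0.8540 * (1.6869 - 1) = 268.6147 kJ

268.6147 kJ


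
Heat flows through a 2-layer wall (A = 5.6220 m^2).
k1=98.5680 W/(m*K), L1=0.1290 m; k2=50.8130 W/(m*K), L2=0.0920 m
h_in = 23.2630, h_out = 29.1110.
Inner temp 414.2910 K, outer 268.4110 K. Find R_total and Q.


R_conv_in = 1/(23.2630*5.6220) = 0.0076
R_1 = 0.1290/(98.5680*5.6220) = 0.0002
R_2 = 0.0920/(50.8130*5.6220) = 0.0003
R_conv_out = 1/(29.1110*5.6220) = 0.0061
R_total = 0.0143 K/W
Q = 145.8800 / 0.0143 = 10193.4494 W

R_total = 0.0143 K/W, Q = 10193.4494 W


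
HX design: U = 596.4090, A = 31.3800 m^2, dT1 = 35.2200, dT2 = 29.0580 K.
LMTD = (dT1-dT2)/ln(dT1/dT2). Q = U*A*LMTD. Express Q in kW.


LMTD = 32.0403 K
Q = 596.4090 * 31.3800 * 32.0403 = 599644.3703 W = 599.6444 kW

599.6444 kW


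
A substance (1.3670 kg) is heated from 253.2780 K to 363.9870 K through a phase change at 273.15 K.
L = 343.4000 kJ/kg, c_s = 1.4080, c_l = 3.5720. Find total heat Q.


Q1 (sensible, solid) = 1.3670 * 1.4080 * 19.8720 = 38.2484 kJ
Q2 (latent) = 1.3670 * 343.4000 = 469.4278 kJ
Q3 (sensible, liquid) = 1.3670 * 3.5720 * 90.8370 = 443.5502 kJ
Q_total = 951.2263 kJ

951.2263 kJ


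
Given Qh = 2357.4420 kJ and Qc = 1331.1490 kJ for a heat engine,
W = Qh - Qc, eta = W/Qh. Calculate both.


W = 2357.4420 - 1331.1490 = 1026.2930 kJ
eta = 1026.2930 / 2357.4420 = 0.4353 = 43.5342%

W = 1026.2930 kJ, eta = 43.5342%


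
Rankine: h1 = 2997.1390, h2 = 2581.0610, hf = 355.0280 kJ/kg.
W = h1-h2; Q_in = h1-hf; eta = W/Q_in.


W = 416.0780 kJ/kg
Q_in = 2642.1110 kJ/kg
eta = 0.1575 = 15.7479%

eta = 15.7479%


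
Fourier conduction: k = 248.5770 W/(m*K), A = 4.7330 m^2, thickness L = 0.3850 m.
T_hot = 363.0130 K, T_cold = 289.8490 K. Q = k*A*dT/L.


dT = 73.1640 K
Q = 248.5770 * 4.7330 * 73.1640 / 0.3850 = 223580.6212 W

223580.6212 W


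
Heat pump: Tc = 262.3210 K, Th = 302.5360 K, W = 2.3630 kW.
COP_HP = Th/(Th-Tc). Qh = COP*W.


COP = 302.5360 / 40.2150 = 7.5230
Qh = 7.5230 * 2.3630 = 17.7768 kW

COP = 7.5230, Qh = 17.7768 kW


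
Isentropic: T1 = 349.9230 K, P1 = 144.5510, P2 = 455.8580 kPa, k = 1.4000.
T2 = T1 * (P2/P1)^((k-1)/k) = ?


(k-1)/k = 0.2857
(P2/P1)^exp = 1.3884
T2 = 349.9230 * 1.3884 = 485.8354 K

485.8354 K


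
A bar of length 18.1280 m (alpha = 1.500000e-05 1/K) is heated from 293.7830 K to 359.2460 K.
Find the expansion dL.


dT = 65.4630 K
dL = 1.500000e-05 * 18.1280 * 65.4630 = 0.017801 m
L_final = 18.145801 m

dL = 0.017801 m


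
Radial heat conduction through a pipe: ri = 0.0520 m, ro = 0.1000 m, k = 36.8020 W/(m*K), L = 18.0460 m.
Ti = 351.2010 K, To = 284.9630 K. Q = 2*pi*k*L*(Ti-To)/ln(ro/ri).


dT = 66.2380 K
ln(ro/ri) = 0.6539
Q = 2*pi*36.8020*18.0460*66.2380 / 0.6539 = 422678.8699 W

422678.8699 W


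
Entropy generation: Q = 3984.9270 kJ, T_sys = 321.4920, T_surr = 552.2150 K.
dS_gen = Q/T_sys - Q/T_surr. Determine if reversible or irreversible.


dS_sys = 3984.9270/321.4920 = 12.3951 kJ/K
dS_surr = -3984.9270/552.2150 = -7.2163 kJ/K
dS_gen = 12.3951 - 7.2163 = 5.1788 kJ/K (irreversible)

dS_gen = 5.1788 kJ/K, irreversible


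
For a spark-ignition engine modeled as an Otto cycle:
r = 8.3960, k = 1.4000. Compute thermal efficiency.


r^(k-1) = 2.3422
eta = 1 - 1/2.3422 = 0.5731 = 57.3056%

57.3056%


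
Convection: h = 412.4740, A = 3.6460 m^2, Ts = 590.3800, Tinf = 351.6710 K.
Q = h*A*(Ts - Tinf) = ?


dT = 238.7090 K
Q = 412.4740 * 3.6460 * 238.7090 = 358989.7396 W

358989.7396 W


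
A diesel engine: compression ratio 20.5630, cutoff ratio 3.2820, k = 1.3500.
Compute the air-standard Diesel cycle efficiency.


r^(k-1) = 2.8812
rc^k = 4.9749
eta = 0.5522 = 55.2184%

55.2184%


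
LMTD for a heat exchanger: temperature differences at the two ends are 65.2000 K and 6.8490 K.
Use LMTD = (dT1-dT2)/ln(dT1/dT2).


dT1/dT2 = 9.5196
ln(dT1/dT2) = 2.2534
LMTD = 58.3510 / 2.2534 = 25.8951 K

25.8951 K


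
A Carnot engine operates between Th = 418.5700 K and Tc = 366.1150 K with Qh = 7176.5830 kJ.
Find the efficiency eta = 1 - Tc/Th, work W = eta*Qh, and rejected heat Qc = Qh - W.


eta = 1 - 366.1150/418.5700 = 0.1253
W = 0.1253 * 7176.5830 = 899.3661 kJ
Qc = 7176.5830 - 899.3661 = 6277.2169 kJ

eta = 12.5320%, W = 899.3661 kJ, Qc = 6277.2169 kJ


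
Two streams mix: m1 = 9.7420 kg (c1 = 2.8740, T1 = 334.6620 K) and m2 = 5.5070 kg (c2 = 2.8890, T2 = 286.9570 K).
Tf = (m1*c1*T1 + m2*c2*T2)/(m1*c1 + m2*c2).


num = 13935.4431
den = 43.9082
Tf = 317.3766 K

317.3766 K


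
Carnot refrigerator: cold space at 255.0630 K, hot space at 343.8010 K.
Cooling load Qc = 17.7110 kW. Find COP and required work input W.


COP = 255.0630 / 88.7380 = 2.8743
W = 17.7110 / 2.8743 = 6.1618 kW

COP = 2.8743, W = 6.1618 kW


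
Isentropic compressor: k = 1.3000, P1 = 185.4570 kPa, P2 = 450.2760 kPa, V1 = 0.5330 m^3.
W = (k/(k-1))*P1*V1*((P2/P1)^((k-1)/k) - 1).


(k-1)/k = 0.2308
(P2/P1)^exp = 1.2272
W = 4.3333 * 185.4570 * 0.5330 * (1.2272 - 1) = 97.3018 kJ

97.3018 kJ


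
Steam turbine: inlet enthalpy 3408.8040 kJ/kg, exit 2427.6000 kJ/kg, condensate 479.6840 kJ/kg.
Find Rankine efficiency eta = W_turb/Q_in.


W = 981.2040 kJ/kg
Q_in = 2929.1200 kJ/kg
eta = 0.3350 = 33.4983%

eta = 33.4983%


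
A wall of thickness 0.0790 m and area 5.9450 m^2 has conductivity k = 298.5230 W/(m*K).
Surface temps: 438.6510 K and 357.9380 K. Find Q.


dT = 80.7130 K
Q = 298.5230 * 5.9450 * 80.7130 / 0.0790 = 1813201.4382 W

1813201.4382 W


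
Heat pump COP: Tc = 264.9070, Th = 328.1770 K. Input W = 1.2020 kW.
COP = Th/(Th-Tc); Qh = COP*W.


COP = 328.1770 / 63.2700 = 5.1869
Qh = 5.1869 * 1.2020 = 6.2347 kW

COP = 5.1869, Qh = 6.2347 kW


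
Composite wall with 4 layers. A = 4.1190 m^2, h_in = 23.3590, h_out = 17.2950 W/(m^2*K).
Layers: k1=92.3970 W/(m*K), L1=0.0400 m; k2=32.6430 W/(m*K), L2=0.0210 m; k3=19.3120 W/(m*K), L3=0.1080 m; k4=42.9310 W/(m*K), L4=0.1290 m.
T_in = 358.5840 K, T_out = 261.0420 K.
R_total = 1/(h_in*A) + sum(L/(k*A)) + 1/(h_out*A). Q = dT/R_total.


R_conv_in = 1/(23.3590*4.1190) = 0.0104
R_1 = 0.0400/(92.3970*4.1190) = 0.0001
R_2 = 0.0210/(32.6430*4.1190) = 0.0002
R_3 = 0.1080/(19.3120*4.1190) = 0.0014
R_4 = 0.1290/(42.9310*4.1190) = 0.0007
R_conv_out = 1/(17.2950*4.1190) = 0.0140
R_total = 0.0268 K/W
Q = 97.5420 / 0.0268 = 3642.4491 W

R_total = 0.0268 K/W, Q = 3642.4491 W


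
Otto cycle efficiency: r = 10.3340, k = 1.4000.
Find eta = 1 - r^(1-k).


r^(k-1) = 2.5451
eta = 1 - 1/2.5451 = 0.6071 = 60.7090%

60.7090%


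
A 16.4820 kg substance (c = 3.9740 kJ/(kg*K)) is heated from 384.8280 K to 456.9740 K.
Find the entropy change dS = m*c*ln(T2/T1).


T2/T1 = 1.1875
ln(T2/T1) = 0.1718
dS = 16.4820 * 3.9740 * 0.1718 = 11.2548 kJ/K

11.2548 kJ/K


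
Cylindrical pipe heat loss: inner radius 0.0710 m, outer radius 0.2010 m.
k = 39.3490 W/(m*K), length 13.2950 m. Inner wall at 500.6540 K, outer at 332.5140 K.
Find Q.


dT = 168.1400 K
ln(ro/ri) = 1.0406
Q = 2*pi*39.3490*13.2950*168.1400 / 1.0406 = 531102.9147 W

531102.9147 W


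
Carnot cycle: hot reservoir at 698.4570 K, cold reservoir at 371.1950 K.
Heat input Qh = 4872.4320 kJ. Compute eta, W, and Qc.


eta = 1 - 371.1950/698.4570 = 0.4685
W = 0.4685 * 4872.4320 = 2282.9778 kJ
Qc = 4872.4320 - 2282.9778 = 2589.4542 kJ

eta = 46.8550%, W = 2282.9778 kJ, Qc = 2589.4542 kJ


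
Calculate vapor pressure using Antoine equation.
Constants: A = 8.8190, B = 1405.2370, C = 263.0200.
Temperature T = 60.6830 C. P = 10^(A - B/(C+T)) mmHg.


C+T = 323.7030
B/(C+T) = 4.3411
log10(P) = 8.8190 - 4.3411 = 4.4779
P = 10^4.4779 = 30051.7243 mmHg

30051.7243 mmHg


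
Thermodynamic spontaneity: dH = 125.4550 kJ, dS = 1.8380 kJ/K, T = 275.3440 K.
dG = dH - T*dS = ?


T*dS = 275.3440 * 1.8380 = 506.0823 kJ
dG = 125.4550 - 506.0823 = -380.6273 kJ (spontaneous)

dG = -380.6273 kJ, spontaneous


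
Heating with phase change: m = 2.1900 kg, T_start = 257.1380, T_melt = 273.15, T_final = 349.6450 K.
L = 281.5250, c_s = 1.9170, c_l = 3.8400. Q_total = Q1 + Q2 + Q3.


Q1 (sensible, solid) = 2.1900 * 1.9170 * 16.0120 = 67.2221 kJ
Q2 (latent) = 2.1900 * 281.5250 = 616.5397 kJ
Q3 (sensible, liquid) = 2.1900 * 3.8400 * 76.4950 = 643.2924 kJ
Q_total = 1327.0542 kJ

1327.0542 kJ


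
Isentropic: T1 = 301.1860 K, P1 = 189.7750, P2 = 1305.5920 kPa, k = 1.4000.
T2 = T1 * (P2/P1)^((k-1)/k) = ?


(k-1)/k = 0.2857
(P2/P1)^exp = 1.7350
T2 = 301.1860 * 1.7350 = 522.5647 K

522.5647 K


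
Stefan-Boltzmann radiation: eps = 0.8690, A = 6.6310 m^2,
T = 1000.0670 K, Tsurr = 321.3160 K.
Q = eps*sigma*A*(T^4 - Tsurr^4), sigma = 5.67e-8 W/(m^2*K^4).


T^4 = 1.0003e+12
Tsurr^4 = 1.0659e+10
Q = 0.8690 * 5.67e-8 * 6.6310 * 9.8961e+11 = 323329.5308 W

323329.5308 W


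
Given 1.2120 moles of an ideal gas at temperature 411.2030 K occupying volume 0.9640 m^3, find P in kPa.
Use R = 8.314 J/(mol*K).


P = nRT/V = 1.2120 * 8.314 * 411.2030 / 0.9640
= 4143.5150 / 0.9640 = 4298.2521 Pa = 4.2983 kPa

4.2983 kPa


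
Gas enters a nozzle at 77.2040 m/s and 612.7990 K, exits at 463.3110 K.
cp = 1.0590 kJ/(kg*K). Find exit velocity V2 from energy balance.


dT = 149.4880 K
2*cp*1000*dT = 316615.5840
V1^2 = 5960.4576
V2 = sqrt(322576.0416) = 567.9578 m/s

567.9578 m/s


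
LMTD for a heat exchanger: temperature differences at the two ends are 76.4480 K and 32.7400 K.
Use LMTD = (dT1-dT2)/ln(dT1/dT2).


dT1/dT2 = 2.3350
ln(dT1/dT2) = 0.8480
LMTD = 43.7080 / 0.8480 = 51.5417 K

51.5417 K


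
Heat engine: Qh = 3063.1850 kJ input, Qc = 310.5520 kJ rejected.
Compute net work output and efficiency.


W = 3063.1850 - 310.5520 = 2752.6330 kJ
eta = 2752.6330 / 3063.1850 = 0.8986 = 89.8618%

W = 2752.6330 kJ, eta = 89.8618%


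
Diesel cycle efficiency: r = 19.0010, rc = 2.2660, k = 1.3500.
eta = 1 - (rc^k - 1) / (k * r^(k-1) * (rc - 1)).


r^(k-1) = 2.8027
rc^k = 3.0172
eta = 0.5789 = 57.8881%

57.8881%


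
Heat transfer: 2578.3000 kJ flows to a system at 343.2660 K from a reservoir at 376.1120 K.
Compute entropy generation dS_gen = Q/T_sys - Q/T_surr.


dS_sys = 2578.3000/343.2660 = 7.5111 kJ/K
dS_surr = -2578.3000/376.1120 = -6.8551 kJ/K
dS_gen = 7.5111 - 6.8551 = 0.6559 kJ/K (irreversible)

dS_gen = 0.6559 kJ/K, irreversible


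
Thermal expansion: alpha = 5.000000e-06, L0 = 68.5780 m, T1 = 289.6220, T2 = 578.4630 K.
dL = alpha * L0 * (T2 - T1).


dT = 288.8410 K
dL = 5.000000e-06 * 68.5780 * 288.8410 = 0.099041 m
L_final = 68.677041 m

dL = 0.099041 m


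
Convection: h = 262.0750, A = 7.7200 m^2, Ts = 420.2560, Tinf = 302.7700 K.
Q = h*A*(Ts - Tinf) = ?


dT = 117.4860 K
Q = 262.0750 * 7.7200 * 117.4860 = 237699.9074 W

237699.9074 W


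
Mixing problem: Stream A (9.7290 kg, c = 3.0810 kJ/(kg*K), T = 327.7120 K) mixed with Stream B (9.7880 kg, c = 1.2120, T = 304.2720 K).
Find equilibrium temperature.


num = 13432.7790
den = 41.8381
Tf = 321.0657 K

321.0657 K


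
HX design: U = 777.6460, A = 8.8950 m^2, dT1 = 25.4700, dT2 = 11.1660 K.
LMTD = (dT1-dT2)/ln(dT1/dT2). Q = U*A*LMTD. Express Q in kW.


LMTD = 17.3460 K
Q = 777.6460 * 8.8950 * 17.3460 = 119985.1234 W = 119.9851 kW

119.9851 kW


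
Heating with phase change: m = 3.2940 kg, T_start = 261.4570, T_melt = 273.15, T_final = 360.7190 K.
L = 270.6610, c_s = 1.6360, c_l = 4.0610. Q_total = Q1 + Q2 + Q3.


Q1 (sensible, solid) = 3.2940 * 1.6360 * 11.6930 = 63.0134 kJ
Q2 (latent) = 3.2940 * 270.6610 = 891.5573 kJ
Q3 (sensible, liquid) = 3.2940 * 4.0610 * 87.5690 = 1171.4047 kJ
Q_total = 2125.9755 kJ

2125.9755 kJ


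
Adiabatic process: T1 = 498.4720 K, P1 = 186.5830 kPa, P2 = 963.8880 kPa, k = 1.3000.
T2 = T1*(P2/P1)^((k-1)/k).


(k-1)/k = 0.2308
(P2/P1)^exp = 1.4607
T2 = 498.4720 * 1.4607 = 728.1400 K

728.1400 K


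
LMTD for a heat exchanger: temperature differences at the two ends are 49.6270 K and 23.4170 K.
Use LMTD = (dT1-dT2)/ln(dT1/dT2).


dT1/dT2 = 2.1193
ln(dT1/dT2) = 0.7511
LMTD = 26.2100 / 0.7511 = 34.8968 K

34.8968 K


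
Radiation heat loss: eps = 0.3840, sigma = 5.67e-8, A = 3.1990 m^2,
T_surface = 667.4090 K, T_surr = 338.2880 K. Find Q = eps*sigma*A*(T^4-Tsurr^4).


T^4 = 1.9841e+11
Tsurr^4 = 1.3096e+10
Q = 0.3840 * 5.67e-8 * 3.1990 * 1.8532e+11 = 12907.4728 W

12907.4728 W


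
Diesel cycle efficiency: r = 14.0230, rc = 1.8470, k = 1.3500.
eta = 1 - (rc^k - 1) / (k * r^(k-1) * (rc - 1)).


r^(k-1) = 2.5200
rc^k = 2.2894
eta = 0.5525 = 55.2502%

55.2502%


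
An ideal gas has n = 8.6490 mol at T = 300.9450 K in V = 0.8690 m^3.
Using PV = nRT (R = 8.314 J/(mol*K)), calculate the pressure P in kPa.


P = nRT/V = 8.6490 * 8.314 * 300.9450 / 0.8690
= 21640.2887 / 0.8690 = 24902.5186 Pa = 24.9025 kPa

24.9025 kPa


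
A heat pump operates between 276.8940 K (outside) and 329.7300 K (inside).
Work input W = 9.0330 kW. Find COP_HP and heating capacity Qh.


COP = 329.7300 / 52.8360 = 6.2406
Qh = 6.2406 * 9.0330 = 56.3716 kW

COP = 6.2406, Qh = 56.3716 kW


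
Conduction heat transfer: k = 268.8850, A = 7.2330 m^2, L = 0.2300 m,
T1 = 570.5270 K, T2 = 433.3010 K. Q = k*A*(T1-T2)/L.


dT = 137.2260 K
Q = 268.8850 * 7.2330 * 137.2260 / 0.2300 = 1160362.2961 W

1160362.2961 W


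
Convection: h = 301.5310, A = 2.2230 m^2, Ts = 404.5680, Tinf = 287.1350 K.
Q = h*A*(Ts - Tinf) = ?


dT = 117.4330 K
Q = 301.5310 * 2.2230 * 117.4330 = 78715.7407 W

78715.7407 W


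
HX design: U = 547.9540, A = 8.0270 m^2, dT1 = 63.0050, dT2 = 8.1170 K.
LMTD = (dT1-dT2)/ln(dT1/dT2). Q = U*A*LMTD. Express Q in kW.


LMTD = 26.7844 K
Q = 547.9540 * 8.0270 * 26.7844 = 117809.1693 W = 117.8092 kW

117.8092 kW


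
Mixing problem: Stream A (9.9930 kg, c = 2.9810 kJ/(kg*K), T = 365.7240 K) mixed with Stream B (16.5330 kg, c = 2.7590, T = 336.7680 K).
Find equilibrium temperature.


num = 26256.1206
den = 75.4037
Tf = 348.2074 K

348.2074 K


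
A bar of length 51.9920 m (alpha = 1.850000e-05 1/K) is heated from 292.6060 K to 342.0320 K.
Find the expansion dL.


dT = 49.4260 K
dL = 1.850000e-05 * 51.9920 * 49.4260 = 0.047540 m
L_final = 52.039540 m

dL = 0.047540 m


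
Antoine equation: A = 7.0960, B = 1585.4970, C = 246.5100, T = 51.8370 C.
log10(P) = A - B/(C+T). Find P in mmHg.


C+T = 298.3470
B/(C+T) = 5.3143
log10(P) = 7.0960 - 5.3143 = 1.7817
P = 10^1.7817 = 60.4962 mmHg

60.4962 mmHg


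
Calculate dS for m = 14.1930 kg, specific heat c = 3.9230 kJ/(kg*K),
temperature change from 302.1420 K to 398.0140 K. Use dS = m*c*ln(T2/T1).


T2/T1 = 1.3173
ln(T2/T1) = 0.2756
dS = 14.1930 * 3.9230 * 0.2756 = 15.3446 kJ/K

15.3446 kJ/K


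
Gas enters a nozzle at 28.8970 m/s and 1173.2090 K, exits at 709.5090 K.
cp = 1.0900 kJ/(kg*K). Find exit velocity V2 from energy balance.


dT = 463.7000 K
2*cp*1000*dT = 1010866.0000
V1^2 = 835.0366
V2 = sqrt(1011701.0366) = 1005.8335 m/s

1005.8335 m/s


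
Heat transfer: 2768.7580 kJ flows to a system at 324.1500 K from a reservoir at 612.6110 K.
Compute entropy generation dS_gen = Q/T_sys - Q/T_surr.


dS_sys = 2768.7580/324.1500 = 8.5416 kJ/K
dS_surr = -2768.7580/612.6110 = -4.5196 kJ/K
dS_gen = 8.5416 - 4.5196 = 4.0220 kJ/K (irreversible)

dS_gen = 4.0220 kJ/K, irreversible


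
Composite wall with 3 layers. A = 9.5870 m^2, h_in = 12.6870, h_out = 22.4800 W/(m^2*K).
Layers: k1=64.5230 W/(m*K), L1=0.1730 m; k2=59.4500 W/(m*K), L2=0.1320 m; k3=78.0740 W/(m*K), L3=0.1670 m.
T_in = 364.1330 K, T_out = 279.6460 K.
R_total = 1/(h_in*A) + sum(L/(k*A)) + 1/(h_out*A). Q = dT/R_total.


R_conv_in = 1/(12.6870*9.5870) = 0.0082
R_1 = 0.1730/(64.5230*9.5870) = 0.0003
R_2 = 0.1320/(59.4500*9.5870) = 0.0002
R_3 = 0.1670/(78.0740*9.5870) = 0.0002
R_conv_out = 1/(22.4800*9.5870) = 0.0046
R_total = 0.0136 K/W
Q = 84.4870 / 0.0136 = 6214.0814 W

R_total = 0.0136 K/W, Q = 6214.0814 W


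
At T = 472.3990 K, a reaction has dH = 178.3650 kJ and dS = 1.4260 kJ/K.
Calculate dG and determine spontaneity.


T*dS = 472.3990 * 1.4260 = 673.6410 kJ
dG = 178.3650 - 673.6410 = -495.2760 kJ (spontaneous)

dG = -495.2760 kJ, spontaneous


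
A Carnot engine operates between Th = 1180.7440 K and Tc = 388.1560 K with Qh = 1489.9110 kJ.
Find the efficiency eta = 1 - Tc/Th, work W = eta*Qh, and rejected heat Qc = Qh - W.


eta = 1 - 388.1560/1180.7440 = 0.6713
W = 0.6713 * 1489.9110 = 1000.1199 kJ
Qc = 1489.9110 - 1000.1199 = 489.7911 kJ

eta = 67.1262%, W = 1000.1199 kJ, Qc = 489.7911 kJ


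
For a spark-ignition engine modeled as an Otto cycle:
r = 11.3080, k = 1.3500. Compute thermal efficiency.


r^(k-1) = 2.3371
eta = 1 - 1/2.3371 = 0.5721 = 57.2127%

57.2127%


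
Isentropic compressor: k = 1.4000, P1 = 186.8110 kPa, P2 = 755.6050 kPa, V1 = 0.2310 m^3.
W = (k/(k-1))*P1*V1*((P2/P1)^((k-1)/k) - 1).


(k-1)/k = 0.2857
(P2/P1)^exp = 1.4907
W = 3.5000 * 186.8110 * 0.2310 * (1.4907 - 1) = 74.1176 kJ

74.1176 kJ


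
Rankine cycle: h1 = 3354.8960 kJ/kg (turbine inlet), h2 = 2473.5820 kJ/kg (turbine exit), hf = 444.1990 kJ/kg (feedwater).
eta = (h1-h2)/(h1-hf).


W = 881.3140 kJ/kg
Q_in = 2910.6970 kJ/kg
eta = 0.3028 = 30.2785%

eta = 30.2785%


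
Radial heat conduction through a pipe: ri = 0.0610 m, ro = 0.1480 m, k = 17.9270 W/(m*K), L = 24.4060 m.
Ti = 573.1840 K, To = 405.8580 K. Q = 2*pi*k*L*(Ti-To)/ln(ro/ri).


dT = 167.3260 K
ln(ro/ri) = 0.8863
Q = 2*pi*17.9270*24.4060*167.3260 / 0.8863 = 518976.8110 W

518976.8110 W


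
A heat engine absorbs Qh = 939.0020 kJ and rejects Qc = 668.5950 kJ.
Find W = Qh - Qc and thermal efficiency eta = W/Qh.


W = 939.0020 - 668.5950 = 270.4070 kJ
eta = 270.4070 / 939.0020 = 0.2880 = 28.7973%

W = 270.4070 kJ, eta = 28.7973%


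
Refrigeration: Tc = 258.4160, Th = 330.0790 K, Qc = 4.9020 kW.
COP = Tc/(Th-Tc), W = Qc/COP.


COP = 258.4160 / 71.6630 = 3.6060
W = 4.9020 / 3.6060 = 1.3594 kW

COP = 3.6060, W = 1.3594 kW


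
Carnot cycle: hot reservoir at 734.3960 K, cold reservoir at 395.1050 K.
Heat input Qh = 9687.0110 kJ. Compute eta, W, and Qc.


eta = 1 - 395.1050/734.3960 = 0.4620
W = 0.4620 * 9687.0110 = 4475.3997 kJ
Qc = 9687.0110 - 4475.3997 = 5211.6113 kJ

eta = 46.2000%, W = 4475.3997 kJ, Qc = 5211.6113 kJ


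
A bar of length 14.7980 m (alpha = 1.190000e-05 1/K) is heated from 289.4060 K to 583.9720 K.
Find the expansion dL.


dT = 294.5660 K
dL = 1.190000e-05 * 14.7980 * 294.5660 = 0.051872 m
L_final = 14.849872 m

dL = 0.051872 m


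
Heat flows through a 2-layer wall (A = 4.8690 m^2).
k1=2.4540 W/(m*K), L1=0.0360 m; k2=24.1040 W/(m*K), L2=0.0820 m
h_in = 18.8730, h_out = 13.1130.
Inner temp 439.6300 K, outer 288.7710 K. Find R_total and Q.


R_conv_in = 1/(18.8730*4.8690) = 0.0109
R_1 = 0.0360/(2.4540*4.8690) = 0.0030
R_2 = 0.0820/(24.1040*4.8690) = 0.0007
R_conv_out = 1/(13.1130*4.8690) = 0.0157
R_total = 0.0303 K/W
Q = 150.8590 / 0.0303 = 4986.0402 W

R_total = 0.0303 K/W, Q = 4986.0402 W


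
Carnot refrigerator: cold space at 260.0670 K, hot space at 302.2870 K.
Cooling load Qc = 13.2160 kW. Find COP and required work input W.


COP = 260.0670 / 42.2200 = 6.1598
W = 13.2160 / 6.1598 = 2.1455 kW

COP = 6.1598, W = 2.1455 kW


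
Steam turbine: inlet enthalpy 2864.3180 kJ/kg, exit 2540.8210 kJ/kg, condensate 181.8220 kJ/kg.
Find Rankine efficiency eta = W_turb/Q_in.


W = 323.4970 kJ/kg
Q_in = 2682.4960 kJ/kg
eta = 0.1206 = 12.0596%

eta = 12.0596%


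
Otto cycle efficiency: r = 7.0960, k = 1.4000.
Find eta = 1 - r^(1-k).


r^(k-1) = 2.1898
eta = 1 - 1/2.1898 = 0.5433 = 54.3338%

54.3338%


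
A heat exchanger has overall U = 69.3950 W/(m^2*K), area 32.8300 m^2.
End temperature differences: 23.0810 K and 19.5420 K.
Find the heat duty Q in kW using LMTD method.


LMTD = 21.2624 K
Q = 69.3950 * 32.8300 * 21.2624 = 48440.8856 W = 48.4409 kW

48.4409 kW


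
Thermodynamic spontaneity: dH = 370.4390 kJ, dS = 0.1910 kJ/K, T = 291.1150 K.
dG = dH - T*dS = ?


T*dS = 291.1150 * 0.1910 = 55.6030 kJ
dG = 370.4390 - 55.6030 = 314.8360 kJ (non-spontaneous)

dG = 314.8360 kJ, non-spontaneous


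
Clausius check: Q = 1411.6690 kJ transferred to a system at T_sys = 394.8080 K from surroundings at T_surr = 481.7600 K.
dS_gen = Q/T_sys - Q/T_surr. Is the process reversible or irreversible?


dS_sys = 1411.6690/394.8080 = 3.5756 kJ/K
dS_surr = -1411.6690/481.7600 = -2.9302 kJ/K
dS_gen = 3.5756 - 2.9302 = 0.6454 kJ/K (irreversible)

dS_gen = 0.6454 kJ/K, irreversible


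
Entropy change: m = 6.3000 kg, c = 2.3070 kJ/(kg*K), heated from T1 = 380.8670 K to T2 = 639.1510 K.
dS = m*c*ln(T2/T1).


T2/T1 = 1.6781
ln(T2/T1) = 0.5177
dS = 6.3000 * 2.3070 * 0.5177 = 7.5242 kJ/K

7.5242 kJ/K


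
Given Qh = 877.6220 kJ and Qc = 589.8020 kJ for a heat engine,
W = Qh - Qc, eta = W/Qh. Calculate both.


W = 877.6220 - 589.8020 = 287.8200 kJ
eta = 287.8200 / 877.6220 = 0.3280 = 32.7954%

W = 287.8200 kJ, eta = 32.7954%


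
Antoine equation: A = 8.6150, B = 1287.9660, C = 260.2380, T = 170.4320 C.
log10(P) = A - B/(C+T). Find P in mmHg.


C+T = 430.6700
B/(C+T) = 2.9906
log10(P) = 8.6150 - 2.9906 = 5.6244
P = 10^5.6244 = 421104.6336 mmHg

421104.6336 mmHg


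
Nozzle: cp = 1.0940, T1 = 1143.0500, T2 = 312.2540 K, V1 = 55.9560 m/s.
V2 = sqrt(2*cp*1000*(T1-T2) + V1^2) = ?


dT = 830.7960 K
2*cp*1000*dT = 1817781.6480
V1^2 = 3131.0739
V2 = sqrt(1820912.7219) = 1349.4120 m/s

1349.4120 m/s


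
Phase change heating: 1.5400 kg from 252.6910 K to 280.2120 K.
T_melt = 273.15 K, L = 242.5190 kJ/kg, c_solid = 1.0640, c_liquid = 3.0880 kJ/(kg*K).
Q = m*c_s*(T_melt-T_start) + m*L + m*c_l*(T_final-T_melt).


Q1 (sensible, solid) = 1.5400 * 1.0640 * 20.4590 = 33.5233 kJ
Q2 (latent) = 1.5400 * 242.5190 = 373.4793 kJ
Q3 (sensible, liquid) = 1.5400 * 3.0880 * 7.0620 = 33.5835 kJ
Q_total = 440.5860 kJ

440.5860 kJ


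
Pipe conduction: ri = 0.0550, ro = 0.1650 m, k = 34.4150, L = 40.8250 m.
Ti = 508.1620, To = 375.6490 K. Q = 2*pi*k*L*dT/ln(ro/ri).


dT = 132.5130 K
ln(ro/ri) = 1.0986
Q = 2*pi*34.4150*40.8250*132.5130 / 1.0986 = 1064799.5754 W

1064799.5754 W


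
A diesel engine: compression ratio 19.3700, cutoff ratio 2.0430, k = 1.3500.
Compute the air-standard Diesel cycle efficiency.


r^(k-1) = 2.8216
rc^k = 2.6234
eta = 0.5914 = 59.1390%

59.1390%


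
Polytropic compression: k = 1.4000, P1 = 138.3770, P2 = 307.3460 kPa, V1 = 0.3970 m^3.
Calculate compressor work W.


(k-1)/k = 0.2857
(P2/P1)^exp = 1.2561
W = 3.5000 * 138.3770 * 0.3970 * (1.2561 - 1) = 49.2382 kJ

49.2382 kJ


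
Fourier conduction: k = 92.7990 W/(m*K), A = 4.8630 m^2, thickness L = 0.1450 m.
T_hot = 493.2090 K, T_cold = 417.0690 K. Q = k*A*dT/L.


dT = 76.1400 K
Q = 92.7990 * 4.8630 * 76.1400 / 0.1450 = 236969.4912 W

236969.4912 W


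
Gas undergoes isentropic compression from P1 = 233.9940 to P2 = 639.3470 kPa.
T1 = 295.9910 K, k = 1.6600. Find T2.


(k-1)/k = 0.3976
(P2/P1)^exp = 1.4913
T2 = 295.9910 * 1.4913 = 441.4072 K

441.4072 K


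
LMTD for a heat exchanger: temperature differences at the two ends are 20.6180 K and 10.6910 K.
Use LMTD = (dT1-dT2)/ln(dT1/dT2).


dT1/dT2 = 1.9285
ln(dT1/dT2) = 0.6568
LMTD = 9.9270 / 0.6568 = 15.1151 K

15.1151 K


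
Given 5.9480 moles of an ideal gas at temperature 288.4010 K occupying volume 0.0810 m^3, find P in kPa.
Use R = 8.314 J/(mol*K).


P = nRT/V = 5.9480 * 8.314 * 288.4010 / 0.0810
= 14261.9117 / 0.0810 = 176072.9834 Pa = 176.0730 kPa

176.0730 kPa


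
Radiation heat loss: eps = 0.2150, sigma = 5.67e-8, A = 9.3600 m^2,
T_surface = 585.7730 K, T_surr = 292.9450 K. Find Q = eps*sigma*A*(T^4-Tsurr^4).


T^4 = 1.1774e+11
Tsurr^4 = 7.3645e+09
Q = 0.2150 * 5.67e-8 * 9.3600 * 1.1037e+11 = 12593.9772 W

12593.9772 W


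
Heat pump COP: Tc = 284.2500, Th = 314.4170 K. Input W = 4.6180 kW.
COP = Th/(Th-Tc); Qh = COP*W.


COP = 314.4170 / 30.1670 = 10.4225
Qh = 10.4225 * 4.6180 = 48.1313 kW

COP = 10.4225, Qh = 48.1313 kW


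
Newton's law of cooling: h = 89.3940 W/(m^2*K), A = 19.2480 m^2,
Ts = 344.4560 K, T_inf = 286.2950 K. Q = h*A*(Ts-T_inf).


dT = 58.1610 K
Q = 89.3940 * 19.2480 * 58.1610 = 100075.0569 W

100075.0569 W


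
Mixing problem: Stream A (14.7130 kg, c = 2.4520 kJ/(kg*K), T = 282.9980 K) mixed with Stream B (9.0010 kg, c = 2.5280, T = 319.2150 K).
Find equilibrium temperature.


num = 17473.1006
den = 58.8308
Tf = 297.0060 K

297.0060 K


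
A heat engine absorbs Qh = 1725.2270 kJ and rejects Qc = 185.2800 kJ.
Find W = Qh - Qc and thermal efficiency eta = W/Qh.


W = 1725.2270 - 185.2800 = 1539.9470 kJ
eta = 1539.9470 / 1725.2270 = 0.8926 = 89.2605%

W = 1539.9470 kJ, eta = 89.2605%


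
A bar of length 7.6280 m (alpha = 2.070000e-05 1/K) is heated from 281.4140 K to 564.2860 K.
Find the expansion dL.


dT = 282.8720 K
dL = 2.070000e-05 * 7.6280 * 282.8720 = 0.044665 m
L_final = 7.672665 m

dL = 0.044665 m


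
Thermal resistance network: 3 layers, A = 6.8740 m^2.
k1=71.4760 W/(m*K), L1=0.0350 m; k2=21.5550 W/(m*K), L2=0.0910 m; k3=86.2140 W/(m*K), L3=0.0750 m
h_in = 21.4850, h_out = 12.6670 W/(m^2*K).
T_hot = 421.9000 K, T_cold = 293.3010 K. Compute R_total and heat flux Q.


R_conv_in = 1/(21.4850*6.8740) = 0.0068
R_1 = 0.0350/(71.4760*6.8740) = 7.1236e-05
R_2 = 0.0910/(21.5550*6.8740) = 0.0006
R_3 = 0.0750/(86.2140*6.8740) = 0.0001
R_conv_out = 1/(12.6670*6.8740) = 0.0115
R_total = 0.0191 K/W
Q = 128.5990 / 0.0191 = 6744.3690 W

R_total = 0.0191 K/W, Q = 6744.3690 W


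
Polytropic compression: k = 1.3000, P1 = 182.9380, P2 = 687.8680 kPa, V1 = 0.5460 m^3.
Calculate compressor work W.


(k-1)/k = 0.2308
(P2/P1)^exp = 1.3575
W = 4.3333 * 182.9380 * 0.5460 * (1.3575 - 1) = 154.7357 kJ

154.7357 kJ


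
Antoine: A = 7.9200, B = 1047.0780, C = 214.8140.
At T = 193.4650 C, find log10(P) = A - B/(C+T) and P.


C+T = 408.2790
B/(C+T) = 2.5646
log10(P) = 7.9200 - 2.5646 = 5.3554
P = 10^5.3554 = 226665.8516 mmHg

226665.8516 mmHg


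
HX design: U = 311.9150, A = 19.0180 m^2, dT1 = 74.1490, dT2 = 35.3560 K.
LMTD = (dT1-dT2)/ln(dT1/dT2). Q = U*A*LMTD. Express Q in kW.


LMTD = 52.3799 K
Q = 311.9150 * 19.0180 * 52.3799 = 310717.5570 W = 310.7176 kW

310.7176 kW


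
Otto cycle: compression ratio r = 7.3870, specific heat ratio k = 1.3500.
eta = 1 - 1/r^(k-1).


r^(k-1) = 2.0136
eta = 1 - 1/2.0136 = 0.5034 = 50.3366%

50.3366%


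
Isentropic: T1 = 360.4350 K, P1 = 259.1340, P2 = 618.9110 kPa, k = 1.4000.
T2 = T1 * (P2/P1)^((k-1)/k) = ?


(k-1)/k = 0.2857
(P2/P1)^exp = 1.2824
T2 = 360.4350 * 1.2824 = 462.2284 K

462.2284 K


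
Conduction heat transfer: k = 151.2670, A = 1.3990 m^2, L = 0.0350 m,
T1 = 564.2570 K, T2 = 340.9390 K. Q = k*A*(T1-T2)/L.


dT = 223.3180 K
Q = 151.2670 * 1.3990 * 223.3180 / 0.0350 = 1350260.5950 W

1350260.5950 W


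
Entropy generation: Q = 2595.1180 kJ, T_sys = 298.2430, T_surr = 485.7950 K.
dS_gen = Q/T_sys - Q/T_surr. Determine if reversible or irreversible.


dS_sys = 2595.1180/298.2430 = 8.7014 kJ/K
dS_surr = -2595.1180/485.7950 = -5.3420 kJ/K
dS_gen = 8.7014 - 5.3420 = 3.3594 kJ/K (irreversible)

dS_gen = 3.3594 kJ/K, irreversible


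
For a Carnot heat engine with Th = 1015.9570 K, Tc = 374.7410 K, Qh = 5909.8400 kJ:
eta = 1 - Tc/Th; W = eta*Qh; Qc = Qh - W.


eta = 1 - 374.7410/1015.9570 = 0.6311
W = 0.6311 * 5909.8400 = 3729.9649 kJ
Qc = 5909.8400 - 3729.9649 = 2179.8751 kJ

eta = 63.1145%, W = 3729.9649 kJ, Qc = 2179.8751 kJ


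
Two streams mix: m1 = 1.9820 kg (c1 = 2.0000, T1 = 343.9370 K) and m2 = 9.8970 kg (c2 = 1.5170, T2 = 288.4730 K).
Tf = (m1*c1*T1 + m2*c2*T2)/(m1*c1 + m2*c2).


num = 5694.4275
den = 18.9777
Tf = 300.0581 K

300.0581 K


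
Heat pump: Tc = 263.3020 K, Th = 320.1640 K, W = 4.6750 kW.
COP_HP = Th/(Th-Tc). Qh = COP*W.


COP = 320.1640 / 56.8620 = 5.6305
Qh = 5.6305 * 4.6750 = 26.3228 kW

COP = 5.6305, Qh = 26.3228 kW


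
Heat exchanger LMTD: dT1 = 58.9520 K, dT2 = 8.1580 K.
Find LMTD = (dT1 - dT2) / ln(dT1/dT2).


dT1/dT2 = 7.2263
ln(dT1/dT2) = 1.9777
LMTD = 50.7940 / 1.9777 = 25.6831 K

25.6831 K


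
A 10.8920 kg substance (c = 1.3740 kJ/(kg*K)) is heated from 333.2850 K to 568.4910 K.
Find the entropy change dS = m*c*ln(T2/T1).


T2/T1 = 1.7057
ln(T2/T1) = 0.5340
dS = 10.8920 * 1.3740 * 0.5340 = 7.9914 kJ/K

7.9914 kJ/K


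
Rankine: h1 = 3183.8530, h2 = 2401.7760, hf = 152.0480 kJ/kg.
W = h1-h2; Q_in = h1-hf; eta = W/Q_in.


W = 782.0770 kJ/kg
Q_in = 3031.8050 kJ/kg
eta = 0.2580 = 25.7958%

eta = 25.7958%
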